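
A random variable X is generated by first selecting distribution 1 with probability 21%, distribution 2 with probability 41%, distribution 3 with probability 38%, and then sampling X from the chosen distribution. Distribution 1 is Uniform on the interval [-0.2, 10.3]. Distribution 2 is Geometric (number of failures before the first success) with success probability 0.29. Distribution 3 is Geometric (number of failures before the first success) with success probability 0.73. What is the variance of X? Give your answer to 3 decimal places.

8.587

Per component, 1: μ=5.05, E[X²]=34.69; 2: μ=2.44828, E[X²]=14.4364; 3: μ=0.369863, E[X²]=0.64346.
E[X] = 0.21·5.05 + 0.41·2.44828 + 0.38·0.369863 = 2.20484.
E[X²] = 0.21·34.69 + 0.41·14.4364 + 0.38·0.64346 = 13.4483.
Var(X) = E[X²] − (E[X])² = 13.4483 − 4.86132 = 8.58701.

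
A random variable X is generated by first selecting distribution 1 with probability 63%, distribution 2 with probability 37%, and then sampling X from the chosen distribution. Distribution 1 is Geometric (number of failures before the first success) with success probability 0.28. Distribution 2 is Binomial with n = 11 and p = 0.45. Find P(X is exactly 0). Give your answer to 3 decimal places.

0.177

Conditional on each component, P(X = 0): 1: 0.28; 2: 0.00139312.
By total probability, P(X = 0) = 0.63·0.28 + 0.37·0.00139312 = 0.176915.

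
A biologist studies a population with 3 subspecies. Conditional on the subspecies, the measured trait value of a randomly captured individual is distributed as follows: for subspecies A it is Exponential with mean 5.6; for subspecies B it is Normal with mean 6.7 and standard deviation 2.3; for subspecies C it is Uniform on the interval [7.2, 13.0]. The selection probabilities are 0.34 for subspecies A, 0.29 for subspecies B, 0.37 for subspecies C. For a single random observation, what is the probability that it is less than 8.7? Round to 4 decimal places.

Conditional on each subspecies, P(X < 8.7): A: 0.788509; B: 0.807731; C: 0.258621.
By total probability, P(X < 8.7) = 0.34·0.788509 + 0.29·0.807731 + 0.37·0.258621 = 0.598025.

0.5980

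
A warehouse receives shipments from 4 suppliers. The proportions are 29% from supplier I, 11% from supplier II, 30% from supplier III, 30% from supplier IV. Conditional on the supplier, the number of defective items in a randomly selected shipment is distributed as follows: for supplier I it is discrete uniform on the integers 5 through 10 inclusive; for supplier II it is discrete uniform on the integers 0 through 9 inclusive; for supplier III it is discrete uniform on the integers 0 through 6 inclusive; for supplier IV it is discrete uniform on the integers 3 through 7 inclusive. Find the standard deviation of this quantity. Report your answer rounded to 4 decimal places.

Per component, I: μ=7.5, E[X²]=59.1667; II: μ=4.5, E[X²]=28.5; III: μ=3, E[X²]=13; IV: μ=5, E[X²]=27.
E[X] = 0.29·7.5 + 0.11·4.5 + 0.3·3 + 0.3·5 = 5.07.
E[X²] = 0.29·59.1667 + 0.11·28.5 + 0.3·13 + 0.3·27 = 32.2933.
Var(X) = E[X²] − (E[X])² = 32.2933 − 25.7049 = 6.58843.
SD(X) = √6.58843 = 2.56679.

2.5668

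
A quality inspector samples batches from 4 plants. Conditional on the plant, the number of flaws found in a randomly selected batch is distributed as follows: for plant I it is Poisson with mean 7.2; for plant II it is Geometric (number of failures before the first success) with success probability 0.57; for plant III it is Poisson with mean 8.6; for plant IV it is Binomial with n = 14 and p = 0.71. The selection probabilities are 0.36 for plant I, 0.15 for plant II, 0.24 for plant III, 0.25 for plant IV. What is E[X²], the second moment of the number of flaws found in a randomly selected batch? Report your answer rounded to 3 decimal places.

For each component E[X²] = Var + (mean)², giving I: 59.04; II: 1.89258; III: 82.56; IV: 101.686.
Overall E[X²] = 0.36·59.04 + 0.15·1.89258 + 0.24·82.56 + 0.25·101.686 = 66.7742.

66.774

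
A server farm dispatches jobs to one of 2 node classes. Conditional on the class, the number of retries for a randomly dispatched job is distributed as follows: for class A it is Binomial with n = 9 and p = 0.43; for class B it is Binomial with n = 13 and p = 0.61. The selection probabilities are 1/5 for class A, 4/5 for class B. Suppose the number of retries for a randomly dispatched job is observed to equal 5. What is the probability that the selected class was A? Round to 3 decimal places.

Likelihoods P(X=5 | ·): A: 0.195529; B: 0.0581761.
Posterior ∝ prior × likelihood. Numerator for A: 0.2·0.195529 = 0.0391059.
Normalizing constant: 0.2·0.195529 + 0.8·0.0581761 = 0.0856468.
P(A | observation) = 0.0391059 / 0.0856468 = 0.456595.

0.457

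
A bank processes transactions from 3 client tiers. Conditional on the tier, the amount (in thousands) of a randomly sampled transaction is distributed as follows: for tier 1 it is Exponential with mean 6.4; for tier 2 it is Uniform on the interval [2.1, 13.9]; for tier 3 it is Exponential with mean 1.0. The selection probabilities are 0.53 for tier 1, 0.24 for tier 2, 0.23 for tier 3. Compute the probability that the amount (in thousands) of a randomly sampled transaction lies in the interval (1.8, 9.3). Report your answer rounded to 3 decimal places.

Conditional on each tier, P(1.8 < X < 9.3): 1: 0.521001; 2: 0.610169; 3: 0.165207.
By total probability, P(1.8 < X < 9.3) = 0.53·0.521001 + 0.24·0.610169 + 0.23·0.165207 = 0.460569.

0.461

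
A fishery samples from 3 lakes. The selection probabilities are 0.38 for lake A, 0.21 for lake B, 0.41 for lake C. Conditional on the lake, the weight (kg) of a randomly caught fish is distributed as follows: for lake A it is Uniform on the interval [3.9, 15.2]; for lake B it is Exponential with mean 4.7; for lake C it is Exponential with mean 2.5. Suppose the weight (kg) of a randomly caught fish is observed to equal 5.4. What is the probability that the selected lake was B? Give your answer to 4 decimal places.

0.2123

Likelihoods f(5.4 | ·): A: 0.0884956; B: 0.0674412; C: 0.04613.
Posterior ∝ prior × likelihood. Numerator for B: 0.21·0.0674412 = 0.0141627.
Normalizing constant: 0.38·0.0884956 + 0.21·0.0674412 + 0.41·0.04613 = 0.0667043.
P(B | observation) = 0.0141627 / 0.0667043 = 0.21232.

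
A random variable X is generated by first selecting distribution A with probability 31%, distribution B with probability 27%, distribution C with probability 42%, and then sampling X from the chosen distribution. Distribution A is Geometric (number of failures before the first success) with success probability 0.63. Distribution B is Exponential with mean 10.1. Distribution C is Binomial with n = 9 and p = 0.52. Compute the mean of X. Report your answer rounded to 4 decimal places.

4.8747

Component means — A: 0.587302; B: 10.1; C: 4.68.
E[X] = 0.31·0.587302 + 0.27·10.1 + 0.42·4.68 = 4.87466.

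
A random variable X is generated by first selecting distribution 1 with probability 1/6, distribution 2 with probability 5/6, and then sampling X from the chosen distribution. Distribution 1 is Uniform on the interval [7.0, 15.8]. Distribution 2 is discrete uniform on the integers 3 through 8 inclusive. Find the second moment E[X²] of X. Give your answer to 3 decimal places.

For each component E[X²] = Var + (mean)², giving 1: 136.413; 2: 33.1667.
Overall E[X²] = 0.166667·136.413 + 0.833333·33.1667 = 50.3744.

50.374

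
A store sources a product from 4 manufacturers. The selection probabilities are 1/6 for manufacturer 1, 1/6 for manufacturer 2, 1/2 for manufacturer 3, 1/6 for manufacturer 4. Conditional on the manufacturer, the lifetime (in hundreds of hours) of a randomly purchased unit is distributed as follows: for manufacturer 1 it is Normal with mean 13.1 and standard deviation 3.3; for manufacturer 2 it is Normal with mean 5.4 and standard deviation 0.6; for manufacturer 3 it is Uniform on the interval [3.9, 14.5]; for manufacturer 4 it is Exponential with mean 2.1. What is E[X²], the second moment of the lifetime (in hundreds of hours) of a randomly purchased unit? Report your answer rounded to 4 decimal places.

83.8083

For each component E[X²] = Var + (mean)², giving 1: 182.5; 2: 29.52; 3: 94.0033; 4: 8.82.
Overall E[X²] = 0.166667·182.5 + 0.166667·29.52 + 0.5·94.0033 + 0.166667·8.82 = 83.8083.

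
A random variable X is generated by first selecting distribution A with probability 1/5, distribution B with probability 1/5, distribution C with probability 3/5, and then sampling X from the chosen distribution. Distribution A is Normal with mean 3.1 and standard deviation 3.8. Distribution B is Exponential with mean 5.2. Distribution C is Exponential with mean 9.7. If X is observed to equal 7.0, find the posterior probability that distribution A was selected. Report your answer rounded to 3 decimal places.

0.236

Likelihoods f(7.0 | ·): A: 0.0620012; B: 0.050046; C: 0.0500979.
Posterior ∝ prior × likelihood. Numerator for A: 0.2·0.0620012 = 0.0124002.
Normalizing constant: 0.2·0.0620012 + 0.2·0.050046 + 0.6·0.0500979 = 0.0524682.
P(A | observation) = 0.0124002 / 0.0524682 = 0.236338.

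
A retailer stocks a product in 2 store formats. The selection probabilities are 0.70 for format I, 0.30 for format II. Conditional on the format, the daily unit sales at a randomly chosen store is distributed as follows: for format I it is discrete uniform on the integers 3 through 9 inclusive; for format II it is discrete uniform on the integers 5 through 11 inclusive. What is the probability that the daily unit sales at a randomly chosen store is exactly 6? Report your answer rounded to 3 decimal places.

Conditional on each format, P(X = 6): I: 0.142857; II: 0.142857.
By total probability, P(X = 6) = 0.7·0.142857 + 0.3·0.142857 = 0.142857.

0.143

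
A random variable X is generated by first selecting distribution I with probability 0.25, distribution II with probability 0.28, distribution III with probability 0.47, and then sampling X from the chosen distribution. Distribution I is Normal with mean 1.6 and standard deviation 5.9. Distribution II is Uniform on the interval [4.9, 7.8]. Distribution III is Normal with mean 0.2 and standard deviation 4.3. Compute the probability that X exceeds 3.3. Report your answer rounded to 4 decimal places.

0.4873

Conditional on each component, P(X > 3.3): I: 0.386621; II: 1; III: 0.235476.
By total probability, P(X > 3.3) = 0.25·0.386621 + 0.28·1 + 0.47·0.235476 = 0.487329.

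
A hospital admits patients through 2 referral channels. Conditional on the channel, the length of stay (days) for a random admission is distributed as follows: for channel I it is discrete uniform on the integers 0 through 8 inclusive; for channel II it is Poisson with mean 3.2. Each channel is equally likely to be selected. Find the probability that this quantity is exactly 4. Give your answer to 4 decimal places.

Conditional on each channel, P(X = 4): I: 0.111111; II: 0.178093.
By total probability, P(X = 4) = 0.5·0.111111 + 0.5·0.178093 = 0.144602.

0.1446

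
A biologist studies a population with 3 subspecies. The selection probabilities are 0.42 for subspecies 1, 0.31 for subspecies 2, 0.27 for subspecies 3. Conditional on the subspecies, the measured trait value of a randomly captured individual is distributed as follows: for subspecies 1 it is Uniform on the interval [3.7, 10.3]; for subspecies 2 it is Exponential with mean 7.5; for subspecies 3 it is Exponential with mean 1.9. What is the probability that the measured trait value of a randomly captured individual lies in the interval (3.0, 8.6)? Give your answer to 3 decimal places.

0.474

Conditional on each subspecies, P(3.0 < X < 8.6): 1: 0.742424; 2: 0.352626; 3: 0.195372.
By total probability, P(3.0 < X < 8.6) = 0.42·0.742424 + 0.31·0.352626 + 0.27·0.195372 = 0.473883.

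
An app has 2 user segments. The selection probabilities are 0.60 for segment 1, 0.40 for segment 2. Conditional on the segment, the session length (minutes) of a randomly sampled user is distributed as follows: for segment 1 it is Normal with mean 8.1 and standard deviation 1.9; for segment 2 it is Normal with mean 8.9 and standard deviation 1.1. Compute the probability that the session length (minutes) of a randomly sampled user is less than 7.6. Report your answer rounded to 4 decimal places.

0.2852

Conditional on each segment, P(X < 7.6): 1: 0.396214; 2: 0.118639.
By total probability, P(X < 7.6) = 0.6·0.396214 + 0.4·0.118639 = 0.285184.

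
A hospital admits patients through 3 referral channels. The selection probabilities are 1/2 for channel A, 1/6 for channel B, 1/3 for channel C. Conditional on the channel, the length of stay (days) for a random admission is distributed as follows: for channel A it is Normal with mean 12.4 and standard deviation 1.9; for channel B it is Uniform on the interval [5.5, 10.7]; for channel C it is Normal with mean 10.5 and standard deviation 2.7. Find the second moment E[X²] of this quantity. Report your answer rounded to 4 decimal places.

For each component E[X²] = Var + (mean)², giving A: 157.37; B: 67.8633; C: 117.54.
Overall E[X²] = 0.5·157.37 + 0.166667·67.8633 + 0.333333·117.54 = 129.176.

129.1756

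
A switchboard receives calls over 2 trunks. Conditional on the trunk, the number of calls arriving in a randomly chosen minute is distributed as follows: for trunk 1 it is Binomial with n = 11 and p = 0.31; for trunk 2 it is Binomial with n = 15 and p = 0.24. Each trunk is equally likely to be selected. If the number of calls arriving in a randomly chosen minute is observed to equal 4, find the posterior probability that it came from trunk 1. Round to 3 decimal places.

Likelihoods P(X=4 | ·): 1: 0.226936; 2: 0.221272.
Posterior ∝ prior × likelihood. Numerator for 1: 0.5·0.226936 = 0.113468.
Normalizing constant: 0.5·0.226936 + 0.5·0.221272 = 0.224104.
P(1 | observation) = 0.113468 / 0.224104 = 0.506319.

0.506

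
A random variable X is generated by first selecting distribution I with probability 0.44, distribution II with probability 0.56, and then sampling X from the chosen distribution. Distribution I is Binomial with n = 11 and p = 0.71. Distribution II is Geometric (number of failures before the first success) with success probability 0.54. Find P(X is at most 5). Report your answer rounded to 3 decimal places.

0.584

Conditional on each component, P(X ≤ 5): I: 0.0674377; II: 0.990526.
By total probability, P(X ≤ 5) = 0.44·0.0674377 + 0.56·0.990526 = 0.584367.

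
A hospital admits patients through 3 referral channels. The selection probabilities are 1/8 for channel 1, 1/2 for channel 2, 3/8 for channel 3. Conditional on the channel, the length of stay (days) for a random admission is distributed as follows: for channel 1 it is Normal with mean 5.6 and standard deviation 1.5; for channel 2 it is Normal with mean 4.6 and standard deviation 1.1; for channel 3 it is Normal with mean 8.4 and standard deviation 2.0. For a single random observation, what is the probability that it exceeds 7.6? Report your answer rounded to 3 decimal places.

Conditional on each channel, P(X > 7.6): 1: 0.0912112; 2: 0.00319301; 3: 0.655422.
By total probability, P(X > 7.6) = 0.125·0.0912112 + 0.5·0.00319301 + 0.375·0.655422 = 0.258781.

0.259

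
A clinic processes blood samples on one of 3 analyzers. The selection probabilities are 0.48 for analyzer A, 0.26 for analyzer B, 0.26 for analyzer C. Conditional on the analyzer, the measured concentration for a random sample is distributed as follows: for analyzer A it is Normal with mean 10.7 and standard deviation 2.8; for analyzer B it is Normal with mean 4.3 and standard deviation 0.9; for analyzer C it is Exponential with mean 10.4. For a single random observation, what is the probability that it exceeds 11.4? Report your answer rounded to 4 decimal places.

Conditional on each analyzer, P(X > 11.4): A: 0.401294; B: 1.55431e-15; C: 0.334154.
By total probability, P(X > 11.4) = 0.48·0.401294 + 0.26·1.55431e-15 + 0.26·0.334154 = 0.279501.

0.2795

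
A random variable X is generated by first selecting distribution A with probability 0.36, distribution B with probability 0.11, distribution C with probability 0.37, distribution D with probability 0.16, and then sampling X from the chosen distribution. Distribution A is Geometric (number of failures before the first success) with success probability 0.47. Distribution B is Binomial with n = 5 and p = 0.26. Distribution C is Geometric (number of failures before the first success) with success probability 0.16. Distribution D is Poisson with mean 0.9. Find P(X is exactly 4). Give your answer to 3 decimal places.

0.046

Conditional on each component, P(X = 4): A: 0.0370853; B: 0.0169081; C: 0.0796594; D: 0.0111146.
By total probability, P(X = 4) = 0.36·0.0370853 + 0.11·0.0169081 + 0.37·0.0796594 + 0.16·0.0111146 = 0.0464629.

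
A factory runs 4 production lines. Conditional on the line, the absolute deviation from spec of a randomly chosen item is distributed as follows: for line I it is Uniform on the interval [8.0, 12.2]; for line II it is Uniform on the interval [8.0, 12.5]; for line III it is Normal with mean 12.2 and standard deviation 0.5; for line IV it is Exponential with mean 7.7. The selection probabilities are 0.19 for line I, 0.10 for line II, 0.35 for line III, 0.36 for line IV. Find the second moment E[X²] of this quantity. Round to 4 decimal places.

125.2065

For each component E[X²] = Var + (mean)², giving I: 103.48; II: 106.75; III: 149.09; IV: 118.58.
Overall E[X²] = 0.19·103.48 + 0.1·106.75 + 0.35·149.09 + 0.36·118.58 = 125.206.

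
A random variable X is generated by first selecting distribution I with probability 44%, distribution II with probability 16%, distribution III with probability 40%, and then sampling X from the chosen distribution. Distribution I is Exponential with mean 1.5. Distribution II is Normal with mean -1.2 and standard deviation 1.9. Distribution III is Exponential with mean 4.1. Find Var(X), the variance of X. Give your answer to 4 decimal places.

11.7923

Per component, I: μ=1.5, E[X²]=4.5; II: μ=-1.2, E[X²]=5.05; III: μ=4.1, E[X²]=33.62.
E[X] = 0.44·1.5 + 0.16·-1.2 + 0.4·4.1 = 2.108.
E[X²] = 0.44·4.5 + 0.16·5.05 + 0.4·33.62 = 16.236.
Var(X) = E[X²] − (E[X])² = 16.236 − 4.44366 = 11.7923.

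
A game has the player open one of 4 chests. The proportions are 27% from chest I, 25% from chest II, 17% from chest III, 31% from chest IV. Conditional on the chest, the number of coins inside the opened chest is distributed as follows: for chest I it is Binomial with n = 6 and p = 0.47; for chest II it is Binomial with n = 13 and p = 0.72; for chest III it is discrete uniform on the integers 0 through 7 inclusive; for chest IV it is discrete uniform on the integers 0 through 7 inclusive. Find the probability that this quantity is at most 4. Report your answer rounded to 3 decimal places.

Conditional on each chest, P(X ≤ 4): I: 0.916289; II: 0.00238459; III: 0.625; IV: 0.625.
By total probability, P(X ≤ 4) = 0.27·0.916289 + 0.25·0.00238459 + 0.17·0.625 + 0.31·0.625 = 0.547994.

0.548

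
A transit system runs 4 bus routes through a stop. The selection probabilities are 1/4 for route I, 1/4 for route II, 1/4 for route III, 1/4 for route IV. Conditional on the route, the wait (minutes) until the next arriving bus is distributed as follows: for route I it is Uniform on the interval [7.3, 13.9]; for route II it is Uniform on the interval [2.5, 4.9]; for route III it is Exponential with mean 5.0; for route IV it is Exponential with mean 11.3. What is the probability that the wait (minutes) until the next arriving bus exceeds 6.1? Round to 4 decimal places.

0.4695

Conditional on each route, P(X > 6.1): I: 1; II: 0; III: 0.29523; IV: 0.582851.
By total probability, P(X > 6.1) = 0.25·1 + 0.25·0 + 0.25·0.29523 + 0.25·0.582851 = 0.46952.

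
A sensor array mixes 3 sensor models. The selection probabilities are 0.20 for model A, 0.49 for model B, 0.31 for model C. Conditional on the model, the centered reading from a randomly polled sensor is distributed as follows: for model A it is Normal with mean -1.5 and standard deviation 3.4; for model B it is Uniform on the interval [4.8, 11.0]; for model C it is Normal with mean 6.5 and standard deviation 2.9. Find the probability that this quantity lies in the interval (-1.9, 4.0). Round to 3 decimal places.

0.158

Conditional on each model, P(-1.9 < X < 4.0): A: 0.493957; B: 0; C: 0.192438.
By total probability, P(-1.9 < X < 4.0) = 0.2·0.493957 + 0.49·0 + 0.31·0.192438 = 0.158447.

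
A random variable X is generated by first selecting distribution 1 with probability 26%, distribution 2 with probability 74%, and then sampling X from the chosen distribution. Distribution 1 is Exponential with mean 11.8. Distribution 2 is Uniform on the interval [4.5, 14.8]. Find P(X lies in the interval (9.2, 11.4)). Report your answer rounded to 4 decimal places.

0.1783

Conditional on each component, P(9.2 < X < 11.4): 1: 0.0779977; 2: 0.213592.
By total probability, P(9.2 < X < 11.4) = 0.26·0.0779977 + 0.74·0.213592 = 0.178338.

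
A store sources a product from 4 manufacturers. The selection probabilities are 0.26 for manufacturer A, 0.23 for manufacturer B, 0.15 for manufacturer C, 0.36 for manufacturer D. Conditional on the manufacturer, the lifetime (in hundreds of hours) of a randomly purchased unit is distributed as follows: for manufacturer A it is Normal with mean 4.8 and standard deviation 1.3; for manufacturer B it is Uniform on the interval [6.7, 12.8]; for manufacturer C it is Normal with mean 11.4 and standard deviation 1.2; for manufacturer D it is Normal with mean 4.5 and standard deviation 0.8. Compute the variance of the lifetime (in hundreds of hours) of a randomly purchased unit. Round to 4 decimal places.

9.7185

Per component, A: μ=4.8, E[X²]=24.73; B: μ=9.75, E[X²]=98.1633; C: μ=11.4, E[X²]=131.4; D: μ=4.5, E[X²]=20.89.
E[X] = 0.26·4.8 + 0.23·9.75 + 0.15·11.4 + 0.36·4.5 = 6.8205.
E[X²] = 0.26·24.73 + 0.23·98.1633 + 0.15·131.4 + 0.36·20.89 = 56.2378.
Var(X) = E[X²] − (E[X])² = 56.2378 − 46.5192 = 9.71855.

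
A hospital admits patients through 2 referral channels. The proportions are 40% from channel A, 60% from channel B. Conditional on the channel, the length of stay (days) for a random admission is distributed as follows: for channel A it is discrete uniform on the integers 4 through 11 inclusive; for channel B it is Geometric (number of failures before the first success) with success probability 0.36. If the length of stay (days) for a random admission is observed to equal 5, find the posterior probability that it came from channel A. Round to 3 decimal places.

Likelihoods P(X=5 | ·): A: 0.125; B: 0.0386547.
Posterior ∝ prior × likelihood. Numerator for A: 0.4·0.125 = 0.05.
Normalizing constant: 0.4·0.125 + 0.6·0.0386547 = 0.0731928.
P(A | observation) = 0.05 / 0.0731928 = 0.683127.

0.683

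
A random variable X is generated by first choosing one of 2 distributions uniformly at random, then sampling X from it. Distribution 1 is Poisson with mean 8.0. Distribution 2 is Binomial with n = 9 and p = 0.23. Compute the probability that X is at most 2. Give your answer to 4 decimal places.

0.3352

Conditional on each component, P(X ≤ 2): 1: 0.013754; 2: 0.656577.
By total probability, P(X ≤ 2) = 0.5·0.013754 + 0.5·0.656577 = 0.335166.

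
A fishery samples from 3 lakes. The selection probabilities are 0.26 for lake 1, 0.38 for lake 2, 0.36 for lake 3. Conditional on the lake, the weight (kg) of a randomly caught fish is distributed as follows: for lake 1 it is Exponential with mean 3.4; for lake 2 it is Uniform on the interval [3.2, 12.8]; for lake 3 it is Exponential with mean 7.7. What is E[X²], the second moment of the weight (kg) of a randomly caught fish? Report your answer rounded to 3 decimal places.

75.938

For each component E[X²] = Var + (mean)², giving 1: 23.12; 2: 71.68; 3: 118.58.
Overall E[X²] = 0.26·23.12 + 0.38·71.68 + 0.36·118.58 = 75.9384.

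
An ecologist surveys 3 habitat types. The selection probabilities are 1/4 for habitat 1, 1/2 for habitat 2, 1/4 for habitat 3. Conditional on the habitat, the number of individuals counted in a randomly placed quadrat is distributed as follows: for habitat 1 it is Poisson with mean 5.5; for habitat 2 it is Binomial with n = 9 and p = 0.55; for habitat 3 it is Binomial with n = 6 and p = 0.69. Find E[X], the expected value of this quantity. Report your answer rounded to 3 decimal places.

4.885

Component means — 1: 5.5; 2: 4.95; 3: 4.14.
E[X] = 0.25·5.5 + 0.5·4.95 + 0.25·4.14 = 4.885.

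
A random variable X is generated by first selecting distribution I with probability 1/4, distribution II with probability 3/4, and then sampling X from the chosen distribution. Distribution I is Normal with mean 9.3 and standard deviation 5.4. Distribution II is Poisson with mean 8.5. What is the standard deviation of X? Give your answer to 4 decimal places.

Per component, I: μ=9.3, E[X²]=115.65; II: μ=8.5, E[X²]=80.75.
E[X] = 0.25·9.3 + 0.75·8.5 = 8.7.
E[X²] = 0.25·115.65 + 0.75·80.75 = 89.475.
Var(X) = E[X²] − (E[X])² = 89.475 − 75.69 = 13.785.
SD(X) = √13.785 = 3.71282.

3.7128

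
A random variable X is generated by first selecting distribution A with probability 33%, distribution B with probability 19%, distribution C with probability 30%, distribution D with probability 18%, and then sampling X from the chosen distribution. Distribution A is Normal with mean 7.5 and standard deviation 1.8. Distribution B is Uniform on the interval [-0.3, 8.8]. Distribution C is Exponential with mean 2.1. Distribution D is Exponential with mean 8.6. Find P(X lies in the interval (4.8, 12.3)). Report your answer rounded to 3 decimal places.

Conditional on each component, P(4.8 < X < 12.3): A: 0.929362; B: 0.43956; C: 0.098842; D: 0.333019.
By total probability, P(4.8 < X < 12.3) = 0.33·0.929362 + 0.19·0.43956 + 0.3·0.098842 + 0.18·0.333019 = 0.479802.

0.480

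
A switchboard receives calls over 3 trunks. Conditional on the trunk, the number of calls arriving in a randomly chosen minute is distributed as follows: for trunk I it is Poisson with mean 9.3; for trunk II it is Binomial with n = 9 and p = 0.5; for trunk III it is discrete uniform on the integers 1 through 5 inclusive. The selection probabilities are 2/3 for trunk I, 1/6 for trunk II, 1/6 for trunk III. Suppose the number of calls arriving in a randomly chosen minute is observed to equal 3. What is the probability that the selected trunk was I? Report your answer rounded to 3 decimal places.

0.119

Likelihoods P(X=3 | ·): I: 0.0122563; II: 0.164062; III: 0.2.
Posterior ∝ prior × likelihood. Numerator for I: 0.666667·0.0122563 = 0.00817086.
Normalizing constant: 0.666667·0.0122563 + 0.166667·0.164062 + 0.166667·0.2 = 0.0688479.
P(I | observation) = 0.00817086 / 0.0688479 = 0.11868.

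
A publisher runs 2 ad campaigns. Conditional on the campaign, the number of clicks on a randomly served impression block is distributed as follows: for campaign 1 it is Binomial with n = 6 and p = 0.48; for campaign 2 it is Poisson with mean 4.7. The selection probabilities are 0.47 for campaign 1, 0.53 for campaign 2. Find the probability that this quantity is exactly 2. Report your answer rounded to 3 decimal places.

Conditional on each campaign, P(X = 2): 1: 0.252689; 2: 0.100457.
By total probability, P(X = 2) = 0.47·0.252689 + 0.53·0.100457 = 0.172006.

0.172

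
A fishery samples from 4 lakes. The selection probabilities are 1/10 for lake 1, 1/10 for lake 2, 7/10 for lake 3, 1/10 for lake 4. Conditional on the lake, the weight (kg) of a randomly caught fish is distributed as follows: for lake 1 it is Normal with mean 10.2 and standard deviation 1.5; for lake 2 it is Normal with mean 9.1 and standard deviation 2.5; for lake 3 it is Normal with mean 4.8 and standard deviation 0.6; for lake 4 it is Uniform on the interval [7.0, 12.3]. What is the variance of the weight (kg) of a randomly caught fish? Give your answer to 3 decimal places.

6.336

Per component, 1: μ=10.2, E[X²]=106.29; 2: μ=9.1, E[X²]=89.06; 3: μ=4.8, E[X²]=23.4; 4: μ=9.65, E[X²]=95.4633.
E[X] = 0.1·10.2 + 0.1·9.1 + 0.7·4.8 + 0.1·9.65 = 6.255.
E[X²] = 0.1·106.29 + 0.1·89.06 + 0.7·23.4 + 0.1·95.4633 = 45.4613.
Var(X) = E[X²] − (E[X])² = 45.4613 − 39.125 = 6.33631.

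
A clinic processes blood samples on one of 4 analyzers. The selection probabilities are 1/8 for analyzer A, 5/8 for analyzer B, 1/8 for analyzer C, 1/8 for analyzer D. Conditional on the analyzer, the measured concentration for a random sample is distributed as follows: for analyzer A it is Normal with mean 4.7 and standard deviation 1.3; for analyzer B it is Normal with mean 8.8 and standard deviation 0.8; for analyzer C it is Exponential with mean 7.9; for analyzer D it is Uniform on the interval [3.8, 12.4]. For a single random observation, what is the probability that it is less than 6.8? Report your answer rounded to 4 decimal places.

Conditional on each analyzer, P(X < 6.8): A: 0.946886; B: 0.00620967; C: 0.577159; D: 0.348837.
By total probability, P(X < 6.8) = 0.125·0.946886 + 0.625·0.00620967 + 0.125·0.577159 + 0.125·0.348837 = 0.237991.

0.2380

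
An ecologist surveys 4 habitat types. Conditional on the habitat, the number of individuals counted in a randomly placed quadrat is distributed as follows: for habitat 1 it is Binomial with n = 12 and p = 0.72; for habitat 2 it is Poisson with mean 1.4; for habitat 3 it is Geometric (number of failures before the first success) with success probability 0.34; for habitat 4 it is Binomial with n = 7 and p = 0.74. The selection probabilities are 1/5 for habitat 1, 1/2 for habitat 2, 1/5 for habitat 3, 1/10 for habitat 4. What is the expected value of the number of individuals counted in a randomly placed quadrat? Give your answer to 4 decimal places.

3.3342

Component means — 1: 8.64; 2: 1.4; 3: 1.94118; 4: 5.18.
E[X] = 0.2·8.64 + 0.5·1.4 + 0.2·1.94118 + 0.1·5.18 = 3.33424.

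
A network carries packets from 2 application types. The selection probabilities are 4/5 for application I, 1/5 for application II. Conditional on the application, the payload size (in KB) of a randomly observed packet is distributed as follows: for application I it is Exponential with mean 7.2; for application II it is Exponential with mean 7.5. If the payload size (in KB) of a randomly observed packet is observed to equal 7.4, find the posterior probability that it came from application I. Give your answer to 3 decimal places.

Likelihoods f(7.4 | ·): I: 0.0496946; II: 0.049709.
Posterior ∝ prior × likelihood. Numerator for I: 0.8·0.0496946 = 0.0397557.
Normalizing constant: 0.8·0.0496946 + 0.2·0.049709 = 0.0496975.
P(I | observation) = 0.0397557 / 0.0496975 = 0.799954.

0.800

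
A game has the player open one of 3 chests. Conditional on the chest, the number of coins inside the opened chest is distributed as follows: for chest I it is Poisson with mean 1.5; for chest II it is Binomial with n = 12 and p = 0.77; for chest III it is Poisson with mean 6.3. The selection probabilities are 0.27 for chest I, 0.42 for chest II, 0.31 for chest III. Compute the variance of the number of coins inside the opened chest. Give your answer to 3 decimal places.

13.098

Per component, I: μ=1.5, E[X²]=3.75; II: μ=9.24, E[X²]=87.5028; III: μ=6.3, E[X²]=45.99.
E[X] = 0.27·1.5 + 0.42·9.24 + 0.31·6.3 = 6.2388.
E[X²] = 0.27·3.75 + 0.42·87.5028 + 0.31·45.99 = 52.0206.
Var(X) = E[X²] − (E[X])² = 52.0206 − 38.9226 = 13.098.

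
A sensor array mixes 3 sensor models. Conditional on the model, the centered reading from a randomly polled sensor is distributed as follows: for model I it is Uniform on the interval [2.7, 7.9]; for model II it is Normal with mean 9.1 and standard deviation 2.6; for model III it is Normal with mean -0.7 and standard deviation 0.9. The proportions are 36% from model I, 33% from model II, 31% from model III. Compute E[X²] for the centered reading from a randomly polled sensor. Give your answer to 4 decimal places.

40.8847

For each component E[X²] = Var + (mean)², giving I: 30.3433; II: 89.57; III: 1.3.
Overall E[X²] = 0.36·30.3433 + 0.33·89.57 + 0.31·1.3 = 40.8847.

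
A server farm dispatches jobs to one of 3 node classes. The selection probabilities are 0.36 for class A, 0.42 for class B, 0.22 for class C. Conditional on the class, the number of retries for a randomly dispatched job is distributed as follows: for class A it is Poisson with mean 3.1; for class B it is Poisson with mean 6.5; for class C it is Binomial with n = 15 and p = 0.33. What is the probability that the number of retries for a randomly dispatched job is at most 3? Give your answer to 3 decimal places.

0.320

Conditional on each class, P(X ≤ 3): A: 0.62484; B: 0.11185; C: 0.217131.
By total probability, P(X ≤ 3) = 0.36·0.62484 + 0.42·0.11185 + 0.22·0.217131 = 0.319688.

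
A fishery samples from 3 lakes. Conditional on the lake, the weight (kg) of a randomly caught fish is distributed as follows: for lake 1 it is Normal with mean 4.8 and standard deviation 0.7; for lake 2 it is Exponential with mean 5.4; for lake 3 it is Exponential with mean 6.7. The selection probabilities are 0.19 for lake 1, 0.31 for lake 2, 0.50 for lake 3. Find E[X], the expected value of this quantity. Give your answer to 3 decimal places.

5.936

Component means — 1: 4.8; 2: 5.4; 3: 6.7.
E[X] = 0.19·4.8 + 0.31·5.4 + 0.5·6.7 = 5.936.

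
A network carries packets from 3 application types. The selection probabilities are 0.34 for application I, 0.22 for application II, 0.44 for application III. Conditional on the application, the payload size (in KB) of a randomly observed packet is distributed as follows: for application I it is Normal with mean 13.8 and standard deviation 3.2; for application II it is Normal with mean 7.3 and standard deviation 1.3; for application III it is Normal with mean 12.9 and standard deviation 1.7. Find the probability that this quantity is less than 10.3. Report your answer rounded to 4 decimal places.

0.2920

Conditional on each application, P(X < 10.3): I: 0.137032; II: 0.989492; III: 0.0630812.
By total probability, P(X < 10.3) = 0.34·0.137032 + 0.22·0.989492 + 0.44·0.0630812 = 0.292035.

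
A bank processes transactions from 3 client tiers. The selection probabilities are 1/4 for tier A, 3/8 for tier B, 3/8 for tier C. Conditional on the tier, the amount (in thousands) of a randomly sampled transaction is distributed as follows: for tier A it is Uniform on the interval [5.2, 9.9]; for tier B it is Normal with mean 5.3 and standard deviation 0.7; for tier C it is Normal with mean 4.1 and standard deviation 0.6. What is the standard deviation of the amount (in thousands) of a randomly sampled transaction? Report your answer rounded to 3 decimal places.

1.604

Per component, A: μ=7.55, E[X²]=58.8433; B: μ=5.3, E[X²]=28.58; C: μ=4.1, E[X²]=17.17.
E[X] = 0.25·7.55 + 0.375·5.3 + 0.375·4.1 = 5.4125.
E[X²] = 0.25·58.8433 + 0.375·28.58 + 0.375·17.17 = 31.8671.
Var(X) = E[X²] − (E[X])² = 31.8671 − 29.2952 = 2.57193.
SD(X) = √2.57193 = 1.60372.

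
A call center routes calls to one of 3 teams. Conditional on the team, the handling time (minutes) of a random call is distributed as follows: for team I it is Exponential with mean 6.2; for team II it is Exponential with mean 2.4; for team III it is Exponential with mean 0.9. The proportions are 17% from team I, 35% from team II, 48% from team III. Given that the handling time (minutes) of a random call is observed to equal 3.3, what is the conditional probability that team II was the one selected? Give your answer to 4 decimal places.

0.5536

Likelihoods f(3.3 | ·): I: 0.0947222; II: 0.10535; III: 0.0284017.
Posterior ∝ prior × likelihood. Numerator for II: 0.35·0.10535 = 0.0368724.
Normalizing constant: 0.17·0.0947222 + 0.35·0.10535 + 0.48·0.0284017 = 0.066608.
P(II | observation) = 0.0368724 / 0.066608 = 0.553574.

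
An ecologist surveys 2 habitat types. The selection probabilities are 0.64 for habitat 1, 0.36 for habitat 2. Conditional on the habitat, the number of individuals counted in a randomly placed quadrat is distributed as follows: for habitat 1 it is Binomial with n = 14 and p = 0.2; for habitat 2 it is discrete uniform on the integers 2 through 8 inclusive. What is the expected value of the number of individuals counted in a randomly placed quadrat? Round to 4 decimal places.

3.5920

Component means — 1: 2.8; 2: 5.
E[X] = 0.64·2.8 + 0.36·5 = 3.592.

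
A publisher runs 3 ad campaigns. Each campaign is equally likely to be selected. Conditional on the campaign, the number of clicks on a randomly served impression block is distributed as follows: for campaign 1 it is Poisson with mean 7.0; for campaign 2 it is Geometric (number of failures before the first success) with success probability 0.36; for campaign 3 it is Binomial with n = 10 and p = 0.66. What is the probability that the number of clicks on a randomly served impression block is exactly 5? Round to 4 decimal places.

Conditional on each campaign, P(X = 5): 1: 0.127717; 2: 0.0386547; 3: 0.143389.
By total probability, P(X = 5) = 0.333333·0.127717 + 0.333333·0.0386547 + 0.333333·0.143389 = 0.103253.

0.1033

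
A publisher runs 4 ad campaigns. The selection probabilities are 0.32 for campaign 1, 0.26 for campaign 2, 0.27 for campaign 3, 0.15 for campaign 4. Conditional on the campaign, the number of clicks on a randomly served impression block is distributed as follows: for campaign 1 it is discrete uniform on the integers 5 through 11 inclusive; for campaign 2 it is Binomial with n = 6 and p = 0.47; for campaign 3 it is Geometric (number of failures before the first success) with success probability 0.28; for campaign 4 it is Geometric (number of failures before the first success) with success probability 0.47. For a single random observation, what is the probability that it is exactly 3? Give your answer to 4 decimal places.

Conditional on each campaign, P(X = 3): 1: 0; 2: 0.309137; 3: 0.104509; 4: 0.0699722.
By total probability, P(X = 3) = 0.32·0 + 0.26·0.309137 + 0.27·0.104509 + 0.15·0.0699722 = 0.119089.

0.1191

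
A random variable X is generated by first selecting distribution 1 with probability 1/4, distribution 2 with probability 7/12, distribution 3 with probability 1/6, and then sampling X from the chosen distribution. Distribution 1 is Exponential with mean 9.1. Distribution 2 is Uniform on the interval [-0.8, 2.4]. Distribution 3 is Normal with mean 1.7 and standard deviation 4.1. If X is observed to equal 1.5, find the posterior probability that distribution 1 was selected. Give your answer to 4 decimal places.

Likelihoods f(1.5 | ·): 1: 0.0931905; 2: 0.3125; 3: 0.0971873.
Posterior ∝ prior × likelihood. Numerator for 1: 0.25·0.0931905 = 0.0232976.
Normalizing constant: 0.25·0.0931905 + 0.583333·0.3125 + 0.166667·0.0971873 = 0.221787.
P(1 | observation) = 0.0232976 / 0.221787 = 0.105045.

0.1050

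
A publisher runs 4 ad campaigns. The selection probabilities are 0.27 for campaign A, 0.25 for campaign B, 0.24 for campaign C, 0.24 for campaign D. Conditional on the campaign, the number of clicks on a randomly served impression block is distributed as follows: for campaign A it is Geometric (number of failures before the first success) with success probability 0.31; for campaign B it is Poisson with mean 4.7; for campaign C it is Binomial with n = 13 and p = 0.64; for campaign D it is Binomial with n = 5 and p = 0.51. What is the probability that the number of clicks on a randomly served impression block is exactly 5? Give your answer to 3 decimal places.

0.074

Conditional on each campaign, P(X = 5): A: 0.048485; B: 0.17383; C: 0.0389851; D: 0.0345025.
By total probability, P(X = 5) = 0.27·0.048485 + 0.25·0.17383 + 0.24·0.0389851 + 0.24·0.0345025 = 0.0741854.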